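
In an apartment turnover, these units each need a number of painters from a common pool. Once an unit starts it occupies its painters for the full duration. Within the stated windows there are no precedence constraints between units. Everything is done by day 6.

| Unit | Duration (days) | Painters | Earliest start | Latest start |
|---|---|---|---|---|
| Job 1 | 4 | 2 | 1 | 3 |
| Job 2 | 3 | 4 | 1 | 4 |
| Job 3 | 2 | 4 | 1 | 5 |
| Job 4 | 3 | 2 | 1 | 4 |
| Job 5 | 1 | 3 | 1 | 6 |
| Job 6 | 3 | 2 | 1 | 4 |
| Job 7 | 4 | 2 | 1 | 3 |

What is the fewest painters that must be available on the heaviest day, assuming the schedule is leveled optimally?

10

Early-start (Job 1@1, Job 2@1, Job 3@1, Job 4@1, Job 5@1, Job 6@1, Job 7@1) gives peak 19: d1:19  d2:16  d3:12  d4:4  d5:0  d6:0.
Shift Job 4→3, Job 5→5, Job 6→4, Job 7→3.
Schedule Job 1@1, Job 2@1, Job 3@1, Job 4@3, Job 5@5, Job 6@4, Job 7@3: d1:10  d2:10  d3:10  d4:8  d5:9  d6:4 — peak 10.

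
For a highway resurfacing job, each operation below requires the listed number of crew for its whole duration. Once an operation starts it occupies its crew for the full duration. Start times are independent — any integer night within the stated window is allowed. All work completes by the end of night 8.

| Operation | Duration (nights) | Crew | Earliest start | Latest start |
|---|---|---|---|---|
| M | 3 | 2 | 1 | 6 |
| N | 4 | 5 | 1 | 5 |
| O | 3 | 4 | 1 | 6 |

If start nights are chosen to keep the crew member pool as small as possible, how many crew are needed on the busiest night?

Early-start (M@1, N@1, O@1) gives peak 11: n1:11  n2:11  n3:11  n4:5  n5:0  n6:0  n7:0  n8:0.
Shift N→4.
Schedule M@1, N@4, O@1: n1:6  n2:6  n3:6  n4:5  n5:5  n6:5  n7:5  n8:0 — peak 6.

6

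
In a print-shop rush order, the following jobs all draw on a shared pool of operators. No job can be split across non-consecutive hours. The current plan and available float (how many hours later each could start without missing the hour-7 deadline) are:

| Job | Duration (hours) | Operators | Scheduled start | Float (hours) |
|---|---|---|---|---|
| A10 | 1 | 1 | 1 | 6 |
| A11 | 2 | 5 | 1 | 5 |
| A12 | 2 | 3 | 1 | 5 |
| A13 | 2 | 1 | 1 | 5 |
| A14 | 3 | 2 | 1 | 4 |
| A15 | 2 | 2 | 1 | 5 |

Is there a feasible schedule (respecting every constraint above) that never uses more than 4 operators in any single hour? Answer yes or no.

Total operator-hours = 29; over 7 hours the average is 29/7 > 4, so some hour must exceed 4.

no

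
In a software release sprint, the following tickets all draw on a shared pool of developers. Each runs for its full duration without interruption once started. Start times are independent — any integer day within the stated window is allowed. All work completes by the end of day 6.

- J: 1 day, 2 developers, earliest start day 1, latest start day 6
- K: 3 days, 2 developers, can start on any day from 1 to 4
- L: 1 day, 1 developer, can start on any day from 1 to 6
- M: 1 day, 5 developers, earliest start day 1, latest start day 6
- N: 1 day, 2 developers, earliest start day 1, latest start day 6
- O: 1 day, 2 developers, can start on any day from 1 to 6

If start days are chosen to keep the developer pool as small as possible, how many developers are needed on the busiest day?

5

Early-start (J@1, K@1, L@1, M@1, N@1, O@1) gives peak 14: d1:14  d2:2  d3:2  d4:0  d5:0  d6:0.
Shift M→4, N→2, O→3.
Schedule J@1, K@1, L@1, M@4, N@2, O@3: d1:5  d2:4  d3:4  d4:5  d5:0  d6:0 — peak 5.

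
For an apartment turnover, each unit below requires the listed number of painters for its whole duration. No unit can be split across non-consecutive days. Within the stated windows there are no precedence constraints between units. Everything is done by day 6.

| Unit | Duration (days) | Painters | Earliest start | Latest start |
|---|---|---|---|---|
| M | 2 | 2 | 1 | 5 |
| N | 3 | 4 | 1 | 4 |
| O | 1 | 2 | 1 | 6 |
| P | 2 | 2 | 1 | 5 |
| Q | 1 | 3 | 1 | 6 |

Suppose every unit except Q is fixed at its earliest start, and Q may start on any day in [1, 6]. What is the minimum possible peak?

10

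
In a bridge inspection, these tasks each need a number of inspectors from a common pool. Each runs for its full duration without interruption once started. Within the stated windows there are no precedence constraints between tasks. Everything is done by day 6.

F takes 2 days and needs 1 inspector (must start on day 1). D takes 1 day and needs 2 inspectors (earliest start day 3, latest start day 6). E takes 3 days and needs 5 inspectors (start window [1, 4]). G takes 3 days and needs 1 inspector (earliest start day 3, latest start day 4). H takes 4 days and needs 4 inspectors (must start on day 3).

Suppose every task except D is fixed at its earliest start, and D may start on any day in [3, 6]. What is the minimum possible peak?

10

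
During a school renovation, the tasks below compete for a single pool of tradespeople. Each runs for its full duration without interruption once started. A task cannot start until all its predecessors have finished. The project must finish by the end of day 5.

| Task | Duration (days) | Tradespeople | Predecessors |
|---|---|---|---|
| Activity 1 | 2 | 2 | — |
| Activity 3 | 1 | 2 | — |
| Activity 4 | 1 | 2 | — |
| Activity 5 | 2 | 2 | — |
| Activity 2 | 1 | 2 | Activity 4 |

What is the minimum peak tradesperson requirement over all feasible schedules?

Early-start (Activity 1@1, Activity 3@1, Activity 4@1, Activity 5@1, Activity 2@2) gives peak 8: d1:8  d2:6  d3:0  d4:0  d5:0.
Shift Activity 4→2, Activity 5→3, Activity 2→3.
Schedule Activity 1@1, Activity 3@1, Activity 4@2, Activity 5@3, Activity 2@3: d1:4  d2:4  d3:4  d4:2  d5:0 — peak 4.

4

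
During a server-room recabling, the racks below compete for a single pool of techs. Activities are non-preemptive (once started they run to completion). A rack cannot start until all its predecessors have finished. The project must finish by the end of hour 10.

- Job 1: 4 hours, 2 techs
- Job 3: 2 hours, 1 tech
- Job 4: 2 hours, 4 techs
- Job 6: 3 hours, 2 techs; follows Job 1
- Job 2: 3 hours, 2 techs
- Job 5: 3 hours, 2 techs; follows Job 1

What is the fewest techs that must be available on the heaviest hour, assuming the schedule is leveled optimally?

Early-start (Job 1@1, Job 3@1, Job 4@1, Job 6@5, Job 2@1, Job 5@5) gives peak 9: h1:9  h2:9  h3:4  h4:2  h5:4  h6:4  h7:4  h8:0  h9:0  h10:0.
Shift Job 4→6, Job 6→8, Job 2→3, Job 5→8.
Schedule Job 1@1, Job 3@1, Job 4@6, Job 6@8, Job 2@3, Job 5@8: h1:3  h2:3  h3:4  h4:4  h5:2  h6:4  h7:4  h8:4  h9:4  h10:4 — peak 4.
Total tech-hours = 36 over 10 hours ⇒ peak ≥ ⌈36/10⌉ = 4, so 4 is optimal.

4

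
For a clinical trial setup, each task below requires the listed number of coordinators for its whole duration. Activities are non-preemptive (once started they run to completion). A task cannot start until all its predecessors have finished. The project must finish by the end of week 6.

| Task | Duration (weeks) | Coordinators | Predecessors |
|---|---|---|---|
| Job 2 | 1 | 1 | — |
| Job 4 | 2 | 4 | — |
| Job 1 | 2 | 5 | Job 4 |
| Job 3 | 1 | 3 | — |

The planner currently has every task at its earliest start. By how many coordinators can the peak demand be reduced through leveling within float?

Early-start peak: w1:8  w2:4  w3:5  w4:5  w5:0  w6:0 ⇒ 8.
Leveled (Job 2@1, Job 4@1, Job 1@3, Job 3@5): w1:5  w2:4  w3:5  w4:5  w5:3  w6:0 ⇒ 5.
Reduction 8 − 5 = 3.

3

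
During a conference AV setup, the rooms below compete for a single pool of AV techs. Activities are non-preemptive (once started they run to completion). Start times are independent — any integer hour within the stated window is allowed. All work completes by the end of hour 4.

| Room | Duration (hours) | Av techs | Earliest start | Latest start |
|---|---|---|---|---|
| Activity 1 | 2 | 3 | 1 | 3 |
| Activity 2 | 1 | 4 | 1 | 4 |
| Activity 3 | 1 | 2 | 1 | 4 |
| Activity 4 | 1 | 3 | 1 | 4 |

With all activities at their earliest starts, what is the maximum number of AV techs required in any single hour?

Early-start schedule: Activity 1@1, Activity 2@1, Activity 3@1, Activity 4@1.
Load per hour: hour 1: 12, hour 2: 3, hour 3: 0, hour 4: 0.
Peak is 12.

12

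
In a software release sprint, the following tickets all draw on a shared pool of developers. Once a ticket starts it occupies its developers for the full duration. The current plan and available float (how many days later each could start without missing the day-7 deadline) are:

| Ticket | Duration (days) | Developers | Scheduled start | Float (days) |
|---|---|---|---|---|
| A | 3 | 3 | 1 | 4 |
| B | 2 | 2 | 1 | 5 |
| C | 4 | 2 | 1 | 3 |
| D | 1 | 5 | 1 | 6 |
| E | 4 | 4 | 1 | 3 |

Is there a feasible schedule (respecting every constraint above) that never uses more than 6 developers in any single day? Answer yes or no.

no

The minimum achievable peak is 7; 6 < 7, so no feasible schedule stays within the cap.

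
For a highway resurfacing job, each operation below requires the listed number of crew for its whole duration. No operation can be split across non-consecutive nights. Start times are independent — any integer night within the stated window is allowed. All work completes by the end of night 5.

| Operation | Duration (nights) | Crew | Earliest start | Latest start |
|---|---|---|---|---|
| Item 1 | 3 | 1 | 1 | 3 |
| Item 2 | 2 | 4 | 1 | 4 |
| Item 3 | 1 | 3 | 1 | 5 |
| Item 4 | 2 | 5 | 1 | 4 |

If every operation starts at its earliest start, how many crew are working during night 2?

At early start, night 2 has: Item 1, Item 2, Item 4.
Demand: 1 + 4 + 5 = 10.

10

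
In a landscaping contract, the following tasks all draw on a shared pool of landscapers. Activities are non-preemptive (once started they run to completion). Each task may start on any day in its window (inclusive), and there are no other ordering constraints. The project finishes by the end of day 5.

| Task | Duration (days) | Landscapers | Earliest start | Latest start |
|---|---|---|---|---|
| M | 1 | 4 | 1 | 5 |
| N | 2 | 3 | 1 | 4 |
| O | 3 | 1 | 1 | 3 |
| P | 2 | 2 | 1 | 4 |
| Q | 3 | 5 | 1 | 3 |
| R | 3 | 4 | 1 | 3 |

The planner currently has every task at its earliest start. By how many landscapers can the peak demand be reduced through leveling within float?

Early-start peak: d1:19  d2:15  d3:10  d4:0  d5:0 ⇒ 19.
Leveled (M@1, N@1, O@1, P@1, Q@3, R@2): d1:10  d2:10  d3:10  d4:9  d5:5 ⇒ 10.
Reduction 19 − 10 = 9.

9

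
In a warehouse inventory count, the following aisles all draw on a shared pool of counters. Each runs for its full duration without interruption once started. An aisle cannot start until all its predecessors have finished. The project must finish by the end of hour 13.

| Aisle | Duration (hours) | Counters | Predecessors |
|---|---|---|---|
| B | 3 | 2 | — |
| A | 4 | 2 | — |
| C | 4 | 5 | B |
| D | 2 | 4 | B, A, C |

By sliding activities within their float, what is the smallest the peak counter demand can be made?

5

Early-start (B@1, A@1, C@4, D@8) gives peak 7: h1:4  h2:4  h3:4  h4:7  h5:5  h6:5  h7:5  h8:4  h9:4  h10:0  h11:0  h12:0  h13:0.
Shift C→5, D→9.
Schedule B@1, A@1, C@5, D@9: h1:4  h2:4  h3:4  h4:2  h5:5  h6:5  h7:5  h8:5  h9:4  h10:4  h11:0  h12:0  h13:0 — peak 5.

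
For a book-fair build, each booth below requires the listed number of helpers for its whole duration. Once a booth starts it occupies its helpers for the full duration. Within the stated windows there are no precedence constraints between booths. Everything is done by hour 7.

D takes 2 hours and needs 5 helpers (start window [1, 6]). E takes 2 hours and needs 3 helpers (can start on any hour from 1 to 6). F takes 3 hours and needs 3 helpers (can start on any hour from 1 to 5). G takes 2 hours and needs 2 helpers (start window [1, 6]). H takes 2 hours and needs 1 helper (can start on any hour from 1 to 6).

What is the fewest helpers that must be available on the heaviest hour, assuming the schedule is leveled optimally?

5

Early-start (D@1, E@1, F@1, G@1, H@1) gives peak 14: h1:14  h2:14  h3:3  h4:0  h5:0  h6:0  h7:0.
Shift E→3, F→5, G→3, H→5.
Schedule D@1, E@3, F@5, G@3, H@5: h1:5  h2:5  h3:5  h4:5  h5:4  h6:4  h7:3 — peak 5.
Total helper-hours = 31 over 7 hours ⇒ peak ≥ ⌈31/7⌉ = 5, so 5 is optimal.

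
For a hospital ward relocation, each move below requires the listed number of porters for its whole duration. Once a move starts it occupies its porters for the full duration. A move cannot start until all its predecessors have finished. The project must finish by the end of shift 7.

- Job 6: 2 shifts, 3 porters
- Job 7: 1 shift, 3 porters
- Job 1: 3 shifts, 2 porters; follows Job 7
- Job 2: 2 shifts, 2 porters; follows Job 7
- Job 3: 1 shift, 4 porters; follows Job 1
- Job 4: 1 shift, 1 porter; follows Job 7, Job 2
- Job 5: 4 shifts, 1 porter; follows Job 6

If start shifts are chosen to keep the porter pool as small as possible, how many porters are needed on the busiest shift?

Early-start (Job 6@1, Job 7@1, Job 1@2, Job 2@2, Job 3@5, Job 4@4, Job 5@3) gives peak 7: s1:6  s2:7  s3:5  s4:4  s5:5  s6:1  s7:0.
Shift Job 7→3, Job 1→4, Job 2→4, Job 3→7, Job 4→6.
Schedule Job 6@1, Job 7@3, Job 1@4, Job 2@4, Job 3@7, Job 4@6, Job 5@3: s1:3  s2:3  s3:4  s4:5  s5:5  s6:4  s7:4 — peak 5.

5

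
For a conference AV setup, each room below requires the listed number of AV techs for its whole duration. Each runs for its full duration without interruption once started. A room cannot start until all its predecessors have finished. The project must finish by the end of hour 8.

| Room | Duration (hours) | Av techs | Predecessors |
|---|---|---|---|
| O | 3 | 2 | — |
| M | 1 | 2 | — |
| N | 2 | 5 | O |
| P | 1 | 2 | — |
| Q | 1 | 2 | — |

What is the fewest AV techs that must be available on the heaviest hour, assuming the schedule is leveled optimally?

Early-start (O@1, M@1, N@4, P@1, Q@1) gives peak 8: h1:8  h2:2  h3:2  h4:5  h5:5  h6:0  h7:0  h8:0.
Shift P→2, Q→3.
Schedule O@1, M@1, N@4, P@2, Q@3: h1:4  h2:4  h3:4  h4:5  h5:5  h6:0  h7:0  h8:0 — peak 5.

5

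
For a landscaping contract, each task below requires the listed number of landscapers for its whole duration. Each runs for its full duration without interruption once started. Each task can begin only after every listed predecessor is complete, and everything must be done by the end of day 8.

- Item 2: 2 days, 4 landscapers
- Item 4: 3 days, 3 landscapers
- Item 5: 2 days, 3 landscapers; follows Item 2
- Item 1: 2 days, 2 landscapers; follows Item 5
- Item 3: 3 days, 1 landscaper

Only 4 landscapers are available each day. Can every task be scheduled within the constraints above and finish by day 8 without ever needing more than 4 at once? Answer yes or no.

The minimum achievable peak is 5; 4 < 5, so no feasible schedule stays within the cap.

no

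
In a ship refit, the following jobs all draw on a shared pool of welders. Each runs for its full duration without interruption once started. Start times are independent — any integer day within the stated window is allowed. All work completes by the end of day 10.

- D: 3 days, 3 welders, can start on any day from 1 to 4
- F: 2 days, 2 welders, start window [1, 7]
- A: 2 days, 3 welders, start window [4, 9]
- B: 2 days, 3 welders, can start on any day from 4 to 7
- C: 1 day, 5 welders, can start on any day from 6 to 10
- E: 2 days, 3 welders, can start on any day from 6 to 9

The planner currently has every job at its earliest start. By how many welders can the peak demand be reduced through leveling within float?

3

Early-start peak: d1:5  d2:5  d3:3  d4:6  d5:6  d6:8  d7:3  d8:0  d9:0  d10:0 ⇒ 8.
Leveled (D@1, F@1, A@4, B@6, C@8, E@9): d1:5  d2:5  d3:3  d4:3  d5:3  d6:3  d7:3  d8:5  d9:3  d10:3 ⇒ 5.
Reduction 8 − 5 = 3.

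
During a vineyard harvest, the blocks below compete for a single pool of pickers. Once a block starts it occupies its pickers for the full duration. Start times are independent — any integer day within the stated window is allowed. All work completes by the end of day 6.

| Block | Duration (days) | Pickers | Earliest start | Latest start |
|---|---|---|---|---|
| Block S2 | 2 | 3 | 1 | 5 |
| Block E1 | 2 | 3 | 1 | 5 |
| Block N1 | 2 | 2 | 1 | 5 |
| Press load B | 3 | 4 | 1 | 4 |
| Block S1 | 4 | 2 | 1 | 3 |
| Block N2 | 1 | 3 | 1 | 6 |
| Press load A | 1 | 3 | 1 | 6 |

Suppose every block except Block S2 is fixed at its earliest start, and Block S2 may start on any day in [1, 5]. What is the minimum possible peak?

17

Block S2@1: d1:20  d2:14  d3:6  d4:2  d5:0  d6:0 → peak 20
Block S2@2: d1:17  d2:14  d3:9  d4:2  d5:0  d6:0 → peak 17
Block S2@3: d1:17  d2:11  d3:9  d4:5  d5:0  d6:0 → peak 17
Block S2@4: d1:17  d2:11  d3:6  d4:5  d5:3  d6:0 → peak 17
Block S2@5: d1:17  d2:11  d3:6  d4:2  d5:3  d6:3 → peak 17
Best is Block S2@2, peak 17.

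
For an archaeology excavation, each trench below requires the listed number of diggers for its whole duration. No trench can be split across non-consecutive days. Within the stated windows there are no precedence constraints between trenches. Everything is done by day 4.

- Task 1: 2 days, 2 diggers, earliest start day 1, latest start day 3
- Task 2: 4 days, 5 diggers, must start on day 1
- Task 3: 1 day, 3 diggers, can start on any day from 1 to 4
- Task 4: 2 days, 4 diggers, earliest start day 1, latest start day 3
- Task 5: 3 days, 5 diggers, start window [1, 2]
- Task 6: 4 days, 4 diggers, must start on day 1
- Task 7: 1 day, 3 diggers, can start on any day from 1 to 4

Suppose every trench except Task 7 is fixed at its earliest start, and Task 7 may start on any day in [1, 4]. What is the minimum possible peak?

Task 7@1: d1:26  d2:20  d3:14  d4:9 → peak 26
Task 7@2: d1:23  d2:23  d3:14  d4:9 → peak 23
Task 7@3: d1:23  d2:20  d3:17  d4:9 → peak 23
Task 7@4: d1:23  d2:20  d3:14  d4:12 → peak 23
Best is Task 7@2, peak 23.

23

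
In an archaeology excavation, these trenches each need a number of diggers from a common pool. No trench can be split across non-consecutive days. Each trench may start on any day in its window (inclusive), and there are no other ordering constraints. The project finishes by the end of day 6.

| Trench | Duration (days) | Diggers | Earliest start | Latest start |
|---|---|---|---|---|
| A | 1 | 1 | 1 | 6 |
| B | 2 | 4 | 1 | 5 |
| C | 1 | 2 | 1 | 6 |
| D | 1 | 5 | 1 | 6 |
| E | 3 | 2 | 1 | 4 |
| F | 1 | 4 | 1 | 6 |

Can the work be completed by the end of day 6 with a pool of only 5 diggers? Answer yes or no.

no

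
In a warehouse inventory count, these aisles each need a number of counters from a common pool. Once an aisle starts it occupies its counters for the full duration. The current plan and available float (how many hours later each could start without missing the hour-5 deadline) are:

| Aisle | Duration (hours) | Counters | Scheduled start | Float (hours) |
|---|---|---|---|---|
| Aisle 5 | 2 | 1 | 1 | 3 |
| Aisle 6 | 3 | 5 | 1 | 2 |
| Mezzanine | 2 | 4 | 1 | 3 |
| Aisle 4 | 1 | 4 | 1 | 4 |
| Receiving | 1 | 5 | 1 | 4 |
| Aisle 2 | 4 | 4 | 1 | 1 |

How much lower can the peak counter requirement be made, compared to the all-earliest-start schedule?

11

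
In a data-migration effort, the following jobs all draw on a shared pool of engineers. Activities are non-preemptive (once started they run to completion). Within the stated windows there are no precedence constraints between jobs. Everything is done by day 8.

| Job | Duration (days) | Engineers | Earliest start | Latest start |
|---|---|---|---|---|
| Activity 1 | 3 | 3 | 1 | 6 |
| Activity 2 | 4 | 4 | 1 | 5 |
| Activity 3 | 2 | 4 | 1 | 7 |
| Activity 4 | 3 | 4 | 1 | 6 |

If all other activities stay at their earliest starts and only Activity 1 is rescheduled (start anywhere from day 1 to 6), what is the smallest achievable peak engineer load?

Activity 1@1: d1:15  d2:15  d3:11  d4:4  d5:0  d6:0  d7:0  d8:0 → peak 15
Activity 1@2: d1:12  d2:15  d3:11  d4:7  d5:0  d6:0  d7:0  d8:0 → peak 15
Activity 1@3: d1:12  d2:12  d3:11  d4:7  d5:3  d6:0  d7:0  d8:0 → peak 12
Activity 1@4: d1:12  d2:12  d3:8  d4:7  d5:3  d6:3  d7:0  d8:0 → peak 12
Activity 1@5: d1:12  d2:12  d3:8  d4:4  d5:3  d6:3  d7:3  d8:0 → peak 12
Activity 1@6: d1:12  d2:12  d3:8  d4:4  d5:0  d6:3  d7:3  d8:3 → peak 12
Best is Activity 1@3, peak 12.

12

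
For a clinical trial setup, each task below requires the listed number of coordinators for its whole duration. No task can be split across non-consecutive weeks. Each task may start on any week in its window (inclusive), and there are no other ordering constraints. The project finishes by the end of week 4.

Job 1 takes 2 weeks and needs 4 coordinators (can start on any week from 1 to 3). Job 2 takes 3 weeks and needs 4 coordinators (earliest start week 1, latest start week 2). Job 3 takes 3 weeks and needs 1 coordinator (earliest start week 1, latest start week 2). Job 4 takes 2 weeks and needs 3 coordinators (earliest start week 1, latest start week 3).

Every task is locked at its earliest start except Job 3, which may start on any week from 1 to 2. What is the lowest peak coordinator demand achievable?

Job 3@1: w1:12  w2:12  w3:5  w4:0 → peak 12
Job 3@2: w1:11  w2:12  w3:5  w4:1 → peak 12
Best is Job 3@1, peak 12.

12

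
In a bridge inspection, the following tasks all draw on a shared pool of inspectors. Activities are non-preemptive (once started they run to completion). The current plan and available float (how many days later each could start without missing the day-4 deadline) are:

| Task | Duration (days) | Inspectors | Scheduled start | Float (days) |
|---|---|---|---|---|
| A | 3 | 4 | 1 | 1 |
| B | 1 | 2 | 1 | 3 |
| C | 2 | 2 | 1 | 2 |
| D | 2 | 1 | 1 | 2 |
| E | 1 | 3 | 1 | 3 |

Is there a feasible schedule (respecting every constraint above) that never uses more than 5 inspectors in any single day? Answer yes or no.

no

Total inspector-days = 23; over 4 days the average is 23/4 > 5, so some day must exceed 5.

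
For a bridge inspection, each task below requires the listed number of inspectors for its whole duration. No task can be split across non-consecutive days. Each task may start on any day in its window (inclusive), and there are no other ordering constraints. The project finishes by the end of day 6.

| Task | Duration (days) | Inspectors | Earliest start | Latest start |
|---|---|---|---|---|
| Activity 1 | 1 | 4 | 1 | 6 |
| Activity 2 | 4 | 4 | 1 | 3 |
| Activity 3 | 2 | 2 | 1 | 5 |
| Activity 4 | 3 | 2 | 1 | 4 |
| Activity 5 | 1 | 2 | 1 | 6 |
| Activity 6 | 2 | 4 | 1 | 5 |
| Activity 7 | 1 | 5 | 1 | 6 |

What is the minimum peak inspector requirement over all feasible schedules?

8

Early-start (Activity 1@1, Activity 2@1, Activity 3@1, Activity 4@1, Activity 5@1, Activity 6@1, Activity 7@1) gives peak 23: d1:23  d2:12  d3:6  d4:4  d5:0  d6:0.
Shift Activity 3→4, Activity 4→4, Activity 5→5, Activity 6→2, Activity 7→6.
Schedule Activity 1@1, Activity 2@1, Activity 3@4, Activity 4@4, Activity 5@5, Activity 6@2, Activity 7@6: d1:8  d2:8  d3:8  d4:8  d5:6  d6:7 — peak 8.
Total inspector-days = 45 over 6 days ⇒ peak ≥ ⌈45/6⌉ = 8, so 8 is optimal.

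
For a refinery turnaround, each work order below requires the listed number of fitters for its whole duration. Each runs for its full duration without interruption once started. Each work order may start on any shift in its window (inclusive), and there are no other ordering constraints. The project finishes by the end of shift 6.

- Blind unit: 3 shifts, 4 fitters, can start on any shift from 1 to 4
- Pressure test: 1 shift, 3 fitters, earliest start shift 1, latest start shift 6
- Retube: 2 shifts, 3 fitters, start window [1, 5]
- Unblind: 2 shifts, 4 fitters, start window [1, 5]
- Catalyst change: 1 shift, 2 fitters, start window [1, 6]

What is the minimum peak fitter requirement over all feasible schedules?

Early-start (Blind unit@1, Pressure test@1, Retube@1, Unblind@1, Catalyst change@1) gives peak 16: s1:16  s2:11  s3:4  s4:0  s5:0  s6:0.
Shift Retube→2, Unblind→4, Catalyst change→4.
Schedule Blind unit@1, Pressure test@1, Retube@2, Unblind@4, Catalyst change@4: s1:7  s2:7  s3:7  s4:6  s5:4  s6:0 — peak 7.

7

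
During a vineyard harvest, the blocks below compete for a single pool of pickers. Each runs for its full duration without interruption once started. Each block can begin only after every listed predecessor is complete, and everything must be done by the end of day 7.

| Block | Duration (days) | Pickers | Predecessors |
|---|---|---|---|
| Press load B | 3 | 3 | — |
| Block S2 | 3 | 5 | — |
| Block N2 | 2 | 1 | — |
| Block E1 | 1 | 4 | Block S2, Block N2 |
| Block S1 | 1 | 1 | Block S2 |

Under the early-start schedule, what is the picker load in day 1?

9

At early start, day 1 has: Press load B, Block S2, Block N2.
Demand: 3 + 5 + 1 = 9.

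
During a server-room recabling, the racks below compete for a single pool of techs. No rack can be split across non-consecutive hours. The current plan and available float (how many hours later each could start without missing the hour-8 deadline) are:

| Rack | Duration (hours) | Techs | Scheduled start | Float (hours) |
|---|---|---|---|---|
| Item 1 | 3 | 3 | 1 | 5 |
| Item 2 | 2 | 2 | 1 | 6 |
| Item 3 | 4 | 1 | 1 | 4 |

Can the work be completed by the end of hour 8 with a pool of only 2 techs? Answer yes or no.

Total tech-hours = 17; over 8 hours the average is 17/8 > 2, so some hour must exceed 2.

no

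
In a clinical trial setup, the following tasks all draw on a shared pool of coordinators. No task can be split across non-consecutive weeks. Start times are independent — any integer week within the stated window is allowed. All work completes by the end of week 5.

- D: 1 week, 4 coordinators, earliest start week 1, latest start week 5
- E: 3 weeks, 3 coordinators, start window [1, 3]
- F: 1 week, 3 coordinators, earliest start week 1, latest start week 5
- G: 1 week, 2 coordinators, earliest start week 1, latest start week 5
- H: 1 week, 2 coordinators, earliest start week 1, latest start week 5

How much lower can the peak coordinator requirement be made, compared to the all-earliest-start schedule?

Early-start peak: w1:14  w2:3  w3:3  w4:0  w5:0 ⇒ 14.
Leveled (D@1, E@2, F@5, G@2, H@3): w1:4  w2:5  w3:5  w4:3  w5:3 ⇒ 5.
Reduction 14 − 5 = 9.

9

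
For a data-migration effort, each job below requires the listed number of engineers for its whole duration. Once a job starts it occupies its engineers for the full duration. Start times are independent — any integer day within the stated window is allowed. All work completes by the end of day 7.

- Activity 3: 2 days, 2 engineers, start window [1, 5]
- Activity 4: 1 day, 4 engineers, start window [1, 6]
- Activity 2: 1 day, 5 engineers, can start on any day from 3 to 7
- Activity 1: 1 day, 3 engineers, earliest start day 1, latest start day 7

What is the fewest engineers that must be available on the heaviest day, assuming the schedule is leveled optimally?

Early-start (Activity 3@1, Activity 4@1, Activity 2@3, Activity 1@1) gives peak 9: d1:9  d2:2  d3:5  d4:0  d5:0  d6:0  d7:0.
Shift Activity 4→3, Activity 2→4.
Schedule Activity 3@1, Activity 4@3, Activity 2@4, Activity 1@1: d1:5  d2:2  d3:4  d4:5  d5:0  d6:0  d7:0 — peak 5.

5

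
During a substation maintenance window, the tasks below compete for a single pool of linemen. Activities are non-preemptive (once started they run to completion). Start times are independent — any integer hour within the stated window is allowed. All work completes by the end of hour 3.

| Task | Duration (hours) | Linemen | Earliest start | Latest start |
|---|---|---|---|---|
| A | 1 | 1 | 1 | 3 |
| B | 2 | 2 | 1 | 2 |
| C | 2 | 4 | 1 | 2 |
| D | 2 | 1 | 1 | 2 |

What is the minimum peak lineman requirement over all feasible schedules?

7

Early-start (A@1, B@1, C@1, D@1) gives peak 8: h1:8  h2:7  h3:0.
Shift D→2.
Schedule A@1, B@1, C@1, D@2: h1:7  h2:7  h3:1 — peak 7.
No arrangement of the 24 feasible schedules does better.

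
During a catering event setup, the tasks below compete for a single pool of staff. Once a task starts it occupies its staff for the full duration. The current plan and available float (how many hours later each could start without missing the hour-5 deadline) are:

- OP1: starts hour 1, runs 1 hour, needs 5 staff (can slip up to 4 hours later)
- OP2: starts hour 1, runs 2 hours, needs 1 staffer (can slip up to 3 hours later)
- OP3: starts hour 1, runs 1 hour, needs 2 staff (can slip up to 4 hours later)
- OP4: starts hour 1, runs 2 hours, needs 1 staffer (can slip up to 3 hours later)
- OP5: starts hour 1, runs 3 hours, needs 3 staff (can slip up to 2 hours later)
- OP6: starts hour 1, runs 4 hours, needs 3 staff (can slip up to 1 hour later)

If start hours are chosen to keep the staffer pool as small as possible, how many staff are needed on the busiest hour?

7

Early-start (OP1@1, OP2@1, OP3@1, OP4@1, OP5@1, OP6@1) gives peak 15: h1:15  h2:8  h3:6  h4:3  h5:0.
Shift OP3→2, OP5→3, OP6→2.
Schedule OP1@1, OP2@1, OP3@2, OP4@1, OP5@3, OP6@2: h1:7  h2:7  h3:6  h4:6  h5:6 — peak 7.
Total staffer-hours = 32 over 5 hours ⇒ peak ≥ ⌈32/5⌉ = 7, so 7 is optimal.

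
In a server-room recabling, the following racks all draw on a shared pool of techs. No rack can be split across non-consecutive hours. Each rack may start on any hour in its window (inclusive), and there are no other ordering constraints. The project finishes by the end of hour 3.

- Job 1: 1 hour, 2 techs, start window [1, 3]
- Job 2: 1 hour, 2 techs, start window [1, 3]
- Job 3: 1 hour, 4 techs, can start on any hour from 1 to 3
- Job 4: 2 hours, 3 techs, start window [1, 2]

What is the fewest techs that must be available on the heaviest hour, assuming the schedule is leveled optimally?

5

Early-start (Job 1@1, Job 2@1, Job 3@1, Job 4@1) gives peak 11: h1:11  h2:3  h3:0.
Shift Job 2→2, Job 3→3.
Schedule Job 1@1, Job 2@2, Job 3@3, Job 4@1: h1:5  h2:5  h3:4 — peak 5.
Total tech-hours = 14 over 3 hours ⇒ peak ≥ ⌈14/3⌉ = 5, so 5 is optimal.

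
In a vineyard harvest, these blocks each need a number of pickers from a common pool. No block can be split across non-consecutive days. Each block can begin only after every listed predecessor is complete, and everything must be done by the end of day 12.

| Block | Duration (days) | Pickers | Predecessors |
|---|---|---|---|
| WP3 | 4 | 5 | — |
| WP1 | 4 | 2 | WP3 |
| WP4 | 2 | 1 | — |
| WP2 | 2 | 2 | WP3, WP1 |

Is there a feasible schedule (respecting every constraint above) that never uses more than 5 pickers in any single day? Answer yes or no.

Schedule WP3@1, WP1@5, WP4@5, WP2@9: d1:5  d2:5  d3:5  d4:5  d5:3  d6:3  d7:2  d8:2  d9:2  d10:2  d11:0  d12:0 — peak 5 ≤ 5.

yes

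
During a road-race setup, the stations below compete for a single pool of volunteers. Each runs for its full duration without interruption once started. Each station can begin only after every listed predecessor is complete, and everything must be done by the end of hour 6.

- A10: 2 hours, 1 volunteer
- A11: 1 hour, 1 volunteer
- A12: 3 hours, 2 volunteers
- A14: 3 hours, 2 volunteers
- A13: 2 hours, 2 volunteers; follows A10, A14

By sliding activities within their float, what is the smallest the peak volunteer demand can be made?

Early-start (A10@1, A11@1, A12@1, A14@1, A13@4) gives peak 6: h1:6  h2:5  h3:4  h4:2  h5:2  h6:0.
Shift A12→3.
Schedule A10@1, A11@1, A12@3, A14@1, A13@4: h1:4  h2:3  h3:4  h4:4  h5:4  h6:0 — peak 4.
Total volunteer-hours = 19 over 6 hours ⇒ peak ≥ ⌈19/6⌉ = 4, so 4 is optimal.

4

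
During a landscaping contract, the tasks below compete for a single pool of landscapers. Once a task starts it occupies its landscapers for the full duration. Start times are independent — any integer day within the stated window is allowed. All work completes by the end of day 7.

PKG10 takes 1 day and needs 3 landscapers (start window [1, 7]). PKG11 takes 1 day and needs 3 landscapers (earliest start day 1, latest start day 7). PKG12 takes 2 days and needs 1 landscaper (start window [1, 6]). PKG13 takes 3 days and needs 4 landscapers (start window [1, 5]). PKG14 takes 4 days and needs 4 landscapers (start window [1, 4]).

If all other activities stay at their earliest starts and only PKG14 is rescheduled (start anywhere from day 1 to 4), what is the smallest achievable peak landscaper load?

11

PKG14@1: d1:15  d2:9  d3:8  d4:4  d5:0  d6:0  d7:0 → peak 15
PKG14@2: d1:11  d2:9  d3:8  d4:4  d5:4  d6:0  d7:0 → peak 11
PKG14@3: d1:11  d2:5  d3:8  d4:4  d5:4  d6:4  d7:0 → peak 11
PKG14@4: d1:11  d2:5  d3:4  d4:4  d5:4  d6:4  d7:4 → peak 11
Best is PKG14@2, peak 11.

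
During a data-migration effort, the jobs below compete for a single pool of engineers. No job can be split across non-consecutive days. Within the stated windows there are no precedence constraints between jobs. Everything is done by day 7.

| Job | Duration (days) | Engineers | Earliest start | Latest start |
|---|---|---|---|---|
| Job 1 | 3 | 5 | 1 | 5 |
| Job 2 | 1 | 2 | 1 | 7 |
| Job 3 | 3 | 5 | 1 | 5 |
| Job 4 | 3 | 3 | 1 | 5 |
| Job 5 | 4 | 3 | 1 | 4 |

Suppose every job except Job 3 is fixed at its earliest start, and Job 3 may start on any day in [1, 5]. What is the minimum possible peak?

Job 3@1: d1:18  d2:16  d3:16  d4:3  d5:0  d6:0  d7:0 → peak 18
Job 3@2: d1:13  d2:16  d3:16  d4:8  d5:0  d6:0  d7:0 → peak 16
Job 3@3: d1:13  d2:11  d3:16  d4:8  d5:5  d6:0  d7:0 → peak 16
Job 3@4: d1:13  d2:11  d3:11  d4:8  d5:5  d6:5  d7:0 → peak 13
Job 3@5: d1:13  d2:11  d3:11  d4:3  d5:5  d6:5  d7:5 → peak 13
Best is Job 3@4, peak 13.

13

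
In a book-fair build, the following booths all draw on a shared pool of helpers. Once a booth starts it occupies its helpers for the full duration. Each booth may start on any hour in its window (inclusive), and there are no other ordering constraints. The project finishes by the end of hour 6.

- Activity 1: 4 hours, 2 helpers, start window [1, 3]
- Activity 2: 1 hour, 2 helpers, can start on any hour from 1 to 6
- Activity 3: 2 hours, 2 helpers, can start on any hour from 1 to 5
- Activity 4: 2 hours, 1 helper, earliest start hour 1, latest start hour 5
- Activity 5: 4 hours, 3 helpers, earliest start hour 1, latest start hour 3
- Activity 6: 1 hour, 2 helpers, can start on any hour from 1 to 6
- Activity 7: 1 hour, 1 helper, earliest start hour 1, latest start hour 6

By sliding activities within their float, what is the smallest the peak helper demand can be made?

Early-start (Activity 1@1, Activity 2@1, Activity 3@1, Activity 4@1, Activity 5@1, Activity 6@1, Activity 7@1) gives peak 13: h1:13  h2:8  h3:5  h4:5  h5:0  h6:0.
Shift Activity 4→2, Activity 5→3, Activity 6→5, Activity 7→2.
Schedule Activity 1@1, Activity 2@1, Activity 3@1, Activity 4@2, Activity 5@3, Activity 6@5, Activity 7@2: h1:6  h2:6  h3:6  h4:5  h5:5  h6:3 — peak 6.
Total helper-hours = 31 over 6 hours ⇒ peak ≥ ⌈31/6⌉ = 6, so 6 is optimal.

6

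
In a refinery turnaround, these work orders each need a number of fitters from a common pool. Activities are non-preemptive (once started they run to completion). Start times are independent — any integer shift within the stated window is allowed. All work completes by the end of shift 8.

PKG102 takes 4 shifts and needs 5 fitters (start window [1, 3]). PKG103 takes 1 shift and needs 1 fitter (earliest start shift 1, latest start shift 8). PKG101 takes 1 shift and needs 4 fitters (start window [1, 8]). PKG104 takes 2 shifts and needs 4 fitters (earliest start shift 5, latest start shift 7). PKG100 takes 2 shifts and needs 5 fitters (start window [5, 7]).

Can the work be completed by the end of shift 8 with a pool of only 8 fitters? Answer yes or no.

yes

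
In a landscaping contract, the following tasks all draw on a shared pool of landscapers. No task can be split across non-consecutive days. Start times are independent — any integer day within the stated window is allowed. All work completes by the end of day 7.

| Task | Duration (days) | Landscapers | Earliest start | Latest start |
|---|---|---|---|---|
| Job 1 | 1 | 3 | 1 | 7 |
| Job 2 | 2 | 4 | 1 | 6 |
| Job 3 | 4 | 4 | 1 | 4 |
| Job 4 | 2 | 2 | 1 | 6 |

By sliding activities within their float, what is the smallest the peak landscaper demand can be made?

6

Early-start (Job 1@1, Job 2@1, Job 3@1, Job 4@1) gives peak 13: d1:13  d2:10  d3:4  d4:4  d5:0  d6:0  d7:0.
Shift Job 2→2, Job 3→4.
Schedule Job 1@1, Job 2@2, Job 3@4, Job 4@1: d1:5  d2:6  d3:4  d4:4  d5:4  d6:4  d7:4 — peak 6.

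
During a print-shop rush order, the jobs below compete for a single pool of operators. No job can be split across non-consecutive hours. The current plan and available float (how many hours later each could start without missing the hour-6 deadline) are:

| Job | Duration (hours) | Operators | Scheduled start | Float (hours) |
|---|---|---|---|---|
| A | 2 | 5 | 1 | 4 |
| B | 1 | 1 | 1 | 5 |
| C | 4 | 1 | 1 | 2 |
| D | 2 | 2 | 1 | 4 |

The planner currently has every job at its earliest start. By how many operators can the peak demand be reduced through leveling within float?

4

Early-start peak: h1:9  h2:8  h3:1  h4:1  h5:0  h6:0 ⇒ 9.
Leveled (A@1, B@3, C@3, D@3): h1:5  h2:5  h3:4  h4:3  h5:1  h6:1 ⇒ 5.
Reduction 9 − 5 = 4.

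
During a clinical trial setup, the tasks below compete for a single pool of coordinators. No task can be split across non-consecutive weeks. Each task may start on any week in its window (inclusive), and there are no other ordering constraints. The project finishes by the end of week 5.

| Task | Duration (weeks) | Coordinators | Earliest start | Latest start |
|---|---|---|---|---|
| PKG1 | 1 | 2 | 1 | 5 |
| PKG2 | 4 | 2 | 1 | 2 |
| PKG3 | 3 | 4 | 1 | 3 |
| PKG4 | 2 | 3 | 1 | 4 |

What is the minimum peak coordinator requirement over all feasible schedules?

Early-start (PKG1@1, PKG2@1, PKG3@1, PKG4@1) gives peak 11: w1:11  w2:9  w3:6  w4:2  w5:0.
Shift PKG2→2, PKG4→4.
Schedule PKG1@1, PKG2@2, PKG3@1, PKG4@4: w1:6  w2:6  w3:6  w4:5  w5:5 — peak 6.
Total coordinator-weeks = 28 over 5 weeks ⇒ peak ≥ ⌈28/5⌉ = 6, so 6 is optimal.

6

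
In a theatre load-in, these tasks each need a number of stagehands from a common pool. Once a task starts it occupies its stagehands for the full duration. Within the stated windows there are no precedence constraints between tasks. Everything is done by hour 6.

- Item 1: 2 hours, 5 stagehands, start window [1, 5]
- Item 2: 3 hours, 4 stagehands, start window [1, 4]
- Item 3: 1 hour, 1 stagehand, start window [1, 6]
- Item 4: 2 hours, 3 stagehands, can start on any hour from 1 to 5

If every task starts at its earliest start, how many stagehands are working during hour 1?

13

At early start, hour 1 has: Item 1, Item 2, Item 3, Item 4.
Demand: 5 + 4 + 1 + 3 = 13.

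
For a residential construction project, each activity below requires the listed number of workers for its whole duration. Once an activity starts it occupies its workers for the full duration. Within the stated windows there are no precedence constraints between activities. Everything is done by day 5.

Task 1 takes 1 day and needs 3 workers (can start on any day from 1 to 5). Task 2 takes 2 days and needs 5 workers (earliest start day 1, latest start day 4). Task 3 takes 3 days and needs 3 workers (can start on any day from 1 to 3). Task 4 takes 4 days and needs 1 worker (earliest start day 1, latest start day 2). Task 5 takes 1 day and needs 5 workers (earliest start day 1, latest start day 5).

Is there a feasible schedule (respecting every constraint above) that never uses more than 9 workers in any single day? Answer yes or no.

yes

Schedule Task 1@2, Task 2@4, Task 3@1, Task 4@2, Task 5@1: d1:8  d2:7  d3:4  d4:6  d5:6 — peak 8 ≤ 9.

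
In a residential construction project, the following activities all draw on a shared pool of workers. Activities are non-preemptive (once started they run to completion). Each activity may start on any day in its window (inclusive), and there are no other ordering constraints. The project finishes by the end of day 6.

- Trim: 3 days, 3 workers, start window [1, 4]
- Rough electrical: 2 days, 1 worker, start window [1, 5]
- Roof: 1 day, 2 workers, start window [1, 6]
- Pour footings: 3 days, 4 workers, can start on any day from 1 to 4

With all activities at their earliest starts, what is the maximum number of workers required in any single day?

10

Early-start schedule: Trim@1, Rough electrical@1, Roof@1, Pour footings@1.
Load per day: day 1: 10, day 2: 8, day 3: 7, day 4: 0, day 5: 0, day 6: 0.
Peak is 10.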